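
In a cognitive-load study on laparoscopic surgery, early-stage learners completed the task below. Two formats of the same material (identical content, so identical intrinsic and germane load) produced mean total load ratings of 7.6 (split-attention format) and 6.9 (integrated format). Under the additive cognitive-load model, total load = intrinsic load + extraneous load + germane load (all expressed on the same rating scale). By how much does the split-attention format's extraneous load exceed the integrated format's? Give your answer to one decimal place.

0.7

Intrinsic and germane load are equal across formats, so the difference in total load equals the difference in extraneous load.
Extraneous-load difference = 7.6 − 6.9 = 0.7.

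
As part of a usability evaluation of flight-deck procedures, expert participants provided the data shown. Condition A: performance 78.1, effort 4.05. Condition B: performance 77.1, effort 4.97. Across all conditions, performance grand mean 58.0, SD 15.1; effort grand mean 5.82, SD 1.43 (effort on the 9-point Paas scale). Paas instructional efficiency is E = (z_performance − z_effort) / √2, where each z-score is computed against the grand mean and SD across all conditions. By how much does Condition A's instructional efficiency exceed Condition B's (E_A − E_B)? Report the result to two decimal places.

0.50

Condition A: z_P = (78.1 − 58.0)/15.1 = 1.3311; z_E = (4.05 − 5.82)/1.43 = -1.2378; E_A = (1.3311 − (-1.2378))/√2 = 1.8165.
Condition B: z_P = (77.1 − 58.0)/15.1 = 1.2649; z_E = (4.97 − 5.82)/1.43 = -0.5944; E_B = (1.2649 − (-0.5944))/√2 = 1.3147.
E_A − E_B = 1.8165 − 1.3147 = 0.5018 ≈ 0.50.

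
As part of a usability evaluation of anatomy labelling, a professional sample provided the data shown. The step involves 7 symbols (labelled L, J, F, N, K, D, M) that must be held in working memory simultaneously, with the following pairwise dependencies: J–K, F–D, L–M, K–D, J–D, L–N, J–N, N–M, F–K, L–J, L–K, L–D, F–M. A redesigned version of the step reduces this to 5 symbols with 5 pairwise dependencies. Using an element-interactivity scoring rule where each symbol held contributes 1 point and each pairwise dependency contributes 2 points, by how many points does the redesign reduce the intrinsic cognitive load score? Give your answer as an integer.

18

Original: 7 × 1 + 13 × 2 = 7 + 26 = 33.
Redesigned: 5 × 1 + 5 × 2 = 5 + 10 = 15.
Reduction = 33 − 15 = 18.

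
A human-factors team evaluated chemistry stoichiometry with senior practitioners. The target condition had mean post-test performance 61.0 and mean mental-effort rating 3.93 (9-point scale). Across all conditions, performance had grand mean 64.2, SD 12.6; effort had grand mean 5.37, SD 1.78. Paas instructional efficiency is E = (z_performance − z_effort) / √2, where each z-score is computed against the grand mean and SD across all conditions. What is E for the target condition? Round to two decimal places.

0.39

z_performance = (61.0 − 64.2) / 12.6 = -3.2000 / 12.6 = -0.2540.
z_effort = (3.93 − 5.37) / 1.78 = -1.4400 / 1.78 = -0.8090.
z_P − z_E = -0.2540 − (-0.8090) = 0.5550.
E = 0.5550 / √2 = 0.5550 / 1.41421 = 0.3924 ≈ 0.39.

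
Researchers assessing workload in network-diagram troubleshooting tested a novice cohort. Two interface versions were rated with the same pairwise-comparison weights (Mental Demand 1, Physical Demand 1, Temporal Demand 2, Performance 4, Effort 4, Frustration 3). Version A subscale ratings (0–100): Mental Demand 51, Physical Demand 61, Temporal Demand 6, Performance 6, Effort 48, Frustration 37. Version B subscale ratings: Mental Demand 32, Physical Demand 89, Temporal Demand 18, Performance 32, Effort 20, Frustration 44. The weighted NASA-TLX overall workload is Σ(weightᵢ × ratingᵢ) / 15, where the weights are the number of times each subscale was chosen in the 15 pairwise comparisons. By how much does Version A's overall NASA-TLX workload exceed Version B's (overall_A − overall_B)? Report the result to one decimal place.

-3.1

Version A weighted sum = 1·51 + 1·61 + 2·6 + 4·6 + 4·48 + 3·37 = 51 + 61 + 12 + 24 + 192 + 111 = 451; overall_A = 451/15 = 30.0667.
Version B weighted sum = 1·32 + 1·89 + 2·18 + 4·32 + 4·20 + 3·44 = 32 + 89 + 36 + 128 + 80 + 132 = 497; overall_B = 497/15 = 33.1333.
Difference = 30.0667 − 33.1333 = -3.0666 ≈ -3.1.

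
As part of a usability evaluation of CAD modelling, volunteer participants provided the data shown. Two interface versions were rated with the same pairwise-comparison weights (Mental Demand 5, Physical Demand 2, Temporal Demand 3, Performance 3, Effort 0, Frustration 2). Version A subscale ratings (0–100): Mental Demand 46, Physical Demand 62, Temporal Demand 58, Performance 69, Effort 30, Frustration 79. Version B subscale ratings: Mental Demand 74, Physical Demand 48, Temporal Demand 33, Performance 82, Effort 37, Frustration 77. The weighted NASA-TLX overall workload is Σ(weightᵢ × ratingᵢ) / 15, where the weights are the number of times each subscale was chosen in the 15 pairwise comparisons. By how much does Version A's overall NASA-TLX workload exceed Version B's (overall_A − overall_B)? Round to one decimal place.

-4.8

Version A weighted sum = 5·46 + 2·62 + 3·58 + 3·69 + 0·30 + 2·79 = 230 + 124 + 174 + 207 + 0 + 158 = 893; overall_A = 893/15 = 59.5333.
Version B weighted sum = 5·74 + 2·48 + 3·33 + 3·82 + 0·37 + 2·77 = 370 + 96 + 99 + 246 + 0 + 154 = 965; overall_B = 965/15 = 64.3333.
Difference = 59.5333 − 64.3333 = -4.8000 ≈ -4.8.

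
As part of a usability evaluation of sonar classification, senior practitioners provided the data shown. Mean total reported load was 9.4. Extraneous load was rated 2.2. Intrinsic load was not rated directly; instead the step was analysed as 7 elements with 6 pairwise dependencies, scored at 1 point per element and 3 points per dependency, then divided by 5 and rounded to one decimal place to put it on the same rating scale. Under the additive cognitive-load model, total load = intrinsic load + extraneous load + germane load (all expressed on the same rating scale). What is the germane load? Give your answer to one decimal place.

2.2

Intrinsic (element-interactivity): (7 × 1 + 6 × 3) / 5 = 25 / 5 = 5.0000 → 5.0.
germane load = total − intrinsic − extraneous
             = 9.4 − 5.0 − 2.2 = 2.2.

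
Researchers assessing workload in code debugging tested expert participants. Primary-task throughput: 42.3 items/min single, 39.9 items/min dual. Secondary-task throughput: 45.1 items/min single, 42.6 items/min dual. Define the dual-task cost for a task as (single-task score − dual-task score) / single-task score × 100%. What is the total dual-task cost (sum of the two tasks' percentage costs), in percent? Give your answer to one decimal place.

11.2

Primary cost = (42.3 − 39.9) / 42.3 × 100% = 5.6738%.
Secondary cost = (45.1 − 42.6) / 45.1 × 100% = 5.5432%.
Total = 5.6738% + 5.5432% = 11.2170% ≈ 11.2%.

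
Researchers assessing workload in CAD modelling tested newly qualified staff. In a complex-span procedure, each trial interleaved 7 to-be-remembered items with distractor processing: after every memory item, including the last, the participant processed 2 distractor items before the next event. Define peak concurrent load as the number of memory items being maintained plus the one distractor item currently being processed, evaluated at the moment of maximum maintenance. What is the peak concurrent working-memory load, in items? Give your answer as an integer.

Maintenance is greatest during the distractor(s) after memory item 7: all 7 memory items are being held.
One distractor item is concurrently being processed.
Peak concurrent load = 7 + 1 = 8 items.

8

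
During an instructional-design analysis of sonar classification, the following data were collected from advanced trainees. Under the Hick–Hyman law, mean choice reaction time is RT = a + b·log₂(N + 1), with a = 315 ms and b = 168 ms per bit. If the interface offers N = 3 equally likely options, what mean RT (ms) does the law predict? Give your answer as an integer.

651

log₂(3 + 1) = log₂(4) = 2.0000.
RT = 315 + 168 × 2.0000 = 315 + 336.0000 = 651.0000 ms.
≈ 651 ms.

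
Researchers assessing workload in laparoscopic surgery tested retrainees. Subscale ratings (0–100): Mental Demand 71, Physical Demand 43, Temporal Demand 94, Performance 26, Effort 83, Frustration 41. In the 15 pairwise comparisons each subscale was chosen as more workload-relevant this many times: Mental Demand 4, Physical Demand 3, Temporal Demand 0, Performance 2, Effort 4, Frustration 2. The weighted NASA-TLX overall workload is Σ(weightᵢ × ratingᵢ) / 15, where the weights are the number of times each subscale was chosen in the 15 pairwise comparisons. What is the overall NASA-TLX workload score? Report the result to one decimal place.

58.6

The tallies are the weights (they sum to 15).
Weighted sum = 4·71 + 3·43 + 0·94 + 2·26 + 4·83 + 2·41
            = 284 + 129 + 0 + 52 + 332 + 82 = 879.
Overall workload = 879 / 15 = 58.6000 ≈ 58.6.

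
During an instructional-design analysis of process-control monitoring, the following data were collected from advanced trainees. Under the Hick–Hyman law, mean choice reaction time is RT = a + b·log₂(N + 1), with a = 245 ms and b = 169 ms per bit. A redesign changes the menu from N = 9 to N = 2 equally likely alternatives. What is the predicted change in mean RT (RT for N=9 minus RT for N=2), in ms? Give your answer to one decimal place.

RT(9) = 245 + 169·log₂(10) = 245 + 169·3.3219 = 806.4011 ms.
RT(2) = 245 + 169·log₂(3) = 245 + 169·1.5850 = 512.8650 ms.
Difference = 806.4011 − 512.8650 = 293.5361 ≈ 293.5 ms.

293.5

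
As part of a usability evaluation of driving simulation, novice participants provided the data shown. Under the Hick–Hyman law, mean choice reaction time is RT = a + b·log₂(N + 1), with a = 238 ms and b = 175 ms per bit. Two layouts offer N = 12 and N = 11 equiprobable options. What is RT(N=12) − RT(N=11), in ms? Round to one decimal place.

RT(12) = 238 + 175·log₂(13) = 238 + 175·3.7004 = 885.5700 ms.
RT(11) = 238 + 175·log₂(12) = 238 + 175·3.5850 = 865.3750 ms.
Difference = 885.5700 − 865.3750 = 20.1950 ≈ 20.2 ms.

20.2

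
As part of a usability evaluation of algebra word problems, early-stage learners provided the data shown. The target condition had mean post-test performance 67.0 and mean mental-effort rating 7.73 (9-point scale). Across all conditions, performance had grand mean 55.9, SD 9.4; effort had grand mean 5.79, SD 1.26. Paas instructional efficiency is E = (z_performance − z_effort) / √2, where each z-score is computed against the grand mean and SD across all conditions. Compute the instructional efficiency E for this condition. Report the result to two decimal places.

z_performance = (67.0 − 55.9) / 9.4 = 11.1000 / 9.4 = 1.1809.
z_effort = (7.73 − 5.79) / 1.26 = 1.9400 / 1.26 = 1.5397.
z_P − z_E = 1.1809 − 1.5397 = -0.3588.
E = -0.3588 / √2 = -0.3588 / 1.41421 = -0.2537 ≈ -0.25.

-0.25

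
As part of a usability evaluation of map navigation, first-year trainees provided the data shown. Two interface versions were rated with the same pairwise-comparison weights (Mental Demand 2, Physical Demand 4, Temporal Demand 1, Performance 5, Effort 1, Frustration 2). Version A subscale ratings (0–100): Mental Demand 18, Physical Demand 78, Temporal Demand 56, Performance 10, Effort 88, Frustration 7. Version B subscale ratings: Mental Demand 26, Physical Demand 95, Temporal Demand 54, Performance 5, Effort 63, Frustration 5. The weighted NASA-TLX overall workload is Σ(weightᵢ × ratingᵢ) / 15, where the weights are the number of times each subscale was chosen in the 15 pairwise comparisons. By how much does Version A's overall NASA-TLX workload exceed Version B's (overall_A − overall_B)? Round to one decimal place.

-1.9

Version A weighted sum = 2·18 + 4·78 + 1·56 + 5·10 + 1·88 + 2·7 = 36 + 312 + 56 + 50 + 88 + 14 = 556; overall_A = 556/15 = 37.0667.
Version B weighted sum = 2·26 + 4·95 + 1·54 + 5·5 + 1·63 + 2·5 = 52 + 380 + 54 + 25 + 63 + 10 = 584; overall_B = 584/15 = 38.9333.
Difference = 37.0667 − 38.9333 = -1.8666 ≈ -1.9.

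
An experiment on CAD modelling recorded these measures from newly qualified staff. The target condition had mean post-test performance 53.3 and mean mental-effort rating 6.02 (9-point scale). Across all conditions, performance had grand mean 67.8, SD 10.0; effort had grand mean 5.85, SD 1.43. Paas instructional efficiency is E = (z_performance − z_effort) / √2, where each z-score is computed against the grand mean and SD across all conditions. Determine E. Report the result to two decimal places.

-1.11

z_performance = (53.3 − 67.8) / 10.0 = -14.5000 / 10.0 = -1.4500.
z_effort = (6.02 − 5.85) / 1.43 = 0.1700 / 1.43 = 0.1189.
z_P − z_E = -1.4500 − 0.1189 = -1.5689.
E = -1.5689 / √2 = -1.5689 / 1.41421 = -1.1094 ≈ -1.11.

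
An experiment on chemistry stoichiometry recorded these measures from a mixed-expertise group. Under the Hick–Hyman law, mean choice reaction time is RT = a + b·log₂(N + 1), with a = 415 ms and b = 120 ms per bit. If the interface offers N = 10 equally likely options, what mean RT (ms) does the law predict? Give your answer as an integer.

830

log₂(10 + 1) = log₂(11) = 3.4594.
RT = 415 + 120 × 3.4594 = 415 + 415.1280 = 830.1280 ms.
≈ 830 ms.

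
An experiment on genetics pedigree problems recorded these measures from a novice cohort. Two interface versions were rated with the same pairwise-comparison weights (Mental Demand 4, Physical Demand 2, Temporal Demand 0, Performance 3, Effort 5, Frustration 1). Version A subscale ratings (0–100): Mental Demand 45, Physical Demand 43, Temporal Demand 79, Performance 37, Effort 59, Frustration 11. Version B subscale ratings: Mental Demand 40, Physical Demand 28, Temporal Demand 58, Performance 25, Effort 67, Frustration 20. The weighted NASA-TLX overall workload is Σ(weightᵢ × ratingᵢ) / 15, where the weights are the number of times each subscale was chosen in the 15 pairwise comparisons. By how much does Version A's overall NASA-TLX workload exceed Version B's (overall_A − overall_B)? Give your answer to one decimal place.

Version A weighted sum = 4·45 + 2·43 + 0·79 + 3·37 + 5·59 + 1·11 = 180 + 86 + 0 + 111 + 295 + 11 = 683; overall_A = 683/15 = 45.5333.
Version B weighted sum = 4·40 + 2·28 + 0·58 + 3·25 + 5·67 + 1·20 = 160 + 56 + 0 + 75 + 335 + 20 = 646; overall_B = 646/15 = 43.0667.
Difference = 45.5333 − 43.0667 = 2.4666 ≈ 2.5.

2.5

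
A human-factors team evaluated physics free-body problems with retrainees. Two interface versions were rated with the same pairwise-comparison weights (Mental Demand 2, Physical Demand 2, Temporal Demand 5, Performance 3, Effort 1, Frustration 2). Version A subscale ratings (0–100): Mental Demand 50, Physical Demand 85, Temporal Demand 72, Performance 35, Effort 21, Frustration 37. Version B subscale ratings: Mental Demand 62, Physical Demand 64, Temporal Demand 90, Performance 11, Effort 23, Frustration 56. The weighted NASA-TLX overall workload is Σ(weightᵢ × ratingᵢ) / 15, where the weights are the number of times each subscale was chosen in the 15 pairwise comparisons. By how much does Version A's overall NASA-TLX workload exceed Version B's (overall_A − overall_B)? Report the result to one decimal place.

-2.7

Version A weighted sum = 2·50 + 2·85 + 5·72 + 3·35 + 1·21 + 2·37 = 100 + 170 + 360 + 105 + 21 + 74 = 830; overall_A = 830/15 = 55.3333.
Version B weighted sum = 2·62 + 2·64 + 5·90 + 3·11 + 1·23 + 2·56 = 124 + 128 + 450 + 33 + 23 + 112 = 870; overall_B = 870/15 = 58.0000.
Difference = 55.3333 − 58.0000 = -2.6667 ≈ -2.7.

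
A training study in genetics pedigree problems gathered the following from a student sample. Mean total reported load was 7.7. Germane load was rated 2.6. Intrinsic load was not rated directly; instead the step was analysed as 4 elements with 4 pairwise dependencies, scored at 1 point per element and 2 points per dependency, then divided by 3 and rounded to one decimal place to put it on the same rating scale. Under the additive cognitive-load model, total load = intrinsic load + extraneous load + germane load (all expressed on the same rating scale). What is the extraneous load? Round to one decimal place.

1.1

Intrinsic (element-interactivity): (4 × 1 + 4 × 2) / 3 = 12 / 3 = 4.0000 → 4.0.
extraneous load = total − intrinsic − germane
             = 7.7 − 4.0 − 2.6 = 1.1.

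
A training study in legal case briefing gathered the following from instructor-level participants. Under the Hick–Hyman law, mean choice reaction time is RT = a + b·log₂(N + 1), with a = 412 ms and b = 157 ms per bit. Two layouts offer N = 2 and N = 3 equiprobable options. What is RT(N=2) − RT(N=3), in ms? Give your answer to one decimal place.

-65.2

RT(2) = 412 + 157·log₂(3) = 412 + 157·1.5850 = 660.8450 ms.
RT(3) = 412 + 157·log₂(4) = 412 + 157·2.0000 = 726.0000 ms.
Difference = 660.8450 − 726.0000 = -65.1550 ≈ -65.2 ms.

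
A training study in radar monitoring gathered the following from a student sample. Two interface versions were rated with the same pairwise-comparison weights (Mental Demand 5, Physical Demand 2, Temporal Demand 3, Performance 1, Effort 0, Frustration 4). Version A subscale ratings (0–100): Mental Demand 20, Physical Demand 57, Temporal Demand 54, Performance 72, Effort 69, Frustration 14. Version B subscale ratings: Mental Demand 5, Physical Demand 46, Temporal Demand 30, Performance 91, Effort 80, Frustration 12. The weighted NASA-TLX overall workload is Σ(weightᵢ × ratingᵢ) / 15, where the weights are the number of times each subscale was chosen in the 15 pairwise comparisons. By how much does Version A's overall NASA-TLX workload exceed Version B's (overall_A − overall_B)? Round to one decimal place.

10.5

Version A weighted sum = 5·20 + 2·57 + 3·54 + 1·72 + 0·69 + 4·14 = 100 + 114 + 162 + 72 + 0 + 56 = 504; overall_A = 504/15 = 33.6000.
Version B weighted sum = 5·5 + 2·46 + 3·30 + 1·91 + 0·80 + 4·12 = 25 + 92 + 90 + 91 + 0 + 48 = 346; overall_B = 346/15 = 23.0667.
Difference = 33.6000 − 23.0667 = 10.5333 ≈ 10.5.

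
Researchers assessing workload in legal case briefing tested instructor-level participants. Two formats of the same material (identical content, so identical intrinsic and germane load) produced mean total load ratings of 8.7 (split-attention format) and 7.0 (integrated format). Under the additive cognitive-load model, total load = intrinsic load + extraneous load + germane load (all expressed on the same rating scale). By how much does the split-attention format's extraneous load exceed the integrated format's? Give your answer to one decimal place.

1.7

Intrinsic and germane load are equal across formats, so the difference in total load equals the difference in extraneous load.
Extraneous-load difference = 8.7 − 7.0 = 1.7.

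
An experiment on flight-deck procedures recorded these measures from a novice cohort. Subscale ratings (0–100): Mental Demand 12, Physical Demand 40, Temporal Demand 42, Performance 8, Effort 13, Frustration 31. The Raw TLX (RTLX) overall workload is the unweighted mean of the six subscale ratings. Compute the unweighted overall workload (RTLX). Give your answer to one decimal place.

24.3

Sum of ratings = 12 + 40 + 42 + 8 + 13 + 31 = 146.
RTLX = 146 / 6 = 24.3333 ≈ 24.3.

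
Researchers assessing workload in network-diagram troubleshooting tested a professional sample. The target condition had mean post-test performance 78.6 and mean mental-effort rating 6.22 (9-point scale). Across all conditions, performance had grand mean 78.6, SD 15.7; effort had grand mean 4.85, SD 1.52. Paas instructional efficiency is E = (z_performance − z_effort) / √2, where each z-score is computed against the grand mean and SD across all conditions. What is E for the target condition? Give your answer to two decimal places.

z_performance = (78.6 − 78.6) / 15.7 = 0.0000 / 15.7 = 0.0000.
z_effort = (6.22 − 4.85) / 1.52 = 1.3700 / 1.52 = 0.9013.
z_P − z_E = 0.0000 − 0.9013 = -0.9013.
E = -0.9013 / √2 = -0.9013 / 1.41421 = -0.6373 ≈ -0.64.

-0.64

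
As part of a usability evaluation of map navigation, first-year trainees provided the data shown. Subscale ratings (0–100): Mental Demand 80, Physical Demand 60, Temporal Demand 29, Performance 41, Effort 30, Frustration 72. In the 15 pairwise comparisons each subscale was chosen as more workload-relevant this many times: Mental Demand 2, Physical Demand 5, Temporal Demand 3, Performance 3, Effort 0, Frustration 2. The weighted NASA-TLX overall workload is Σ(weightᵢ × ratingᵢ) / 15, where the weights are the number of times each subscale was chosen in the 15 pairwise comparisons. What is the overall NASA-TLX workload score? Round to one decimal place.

54.3

The tallies are the weights (they sum to 15).
Weighted sum = 2·80 + 5·60 + 3·29 + 3·41 + 0·30 + 2·72
            = 160 + 300 + 87 + 123 + 0 + 144 = 814.
Overall workload = 814 / 15 = 54.2667 ≈ 54.3.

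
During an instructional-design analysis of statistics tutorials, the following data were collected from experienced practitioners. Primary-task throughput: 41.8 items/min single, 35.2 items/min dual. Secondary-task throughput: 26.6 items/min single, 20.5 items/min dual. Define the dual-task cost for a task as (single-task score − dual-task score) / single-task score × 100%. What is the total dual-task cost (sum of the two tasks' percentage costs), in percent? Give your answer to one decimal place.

38.7

Primary cost = (41.8 − 35.2) / 41.8 × 100% = 15.7895%.
Secondary cost = (26.6 − 20.5) / 26.6 × 100% = 22.9323%.
Total = 15.7895% + 22.9323% = 38.7218% ≈ 38.7%.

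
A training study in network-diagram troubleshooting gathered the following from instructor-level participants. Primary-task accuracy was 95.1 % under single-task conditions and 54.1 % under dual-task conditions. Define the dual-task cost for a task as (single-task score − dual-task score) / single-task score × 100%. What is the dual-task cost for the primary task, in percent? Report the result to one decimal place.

43.1

Cost = (95.1 − 54.1) / 95.1 × 100%
     = 41.0000 / 95.1 × 100% = 43.1125%.
≈ 43.1%.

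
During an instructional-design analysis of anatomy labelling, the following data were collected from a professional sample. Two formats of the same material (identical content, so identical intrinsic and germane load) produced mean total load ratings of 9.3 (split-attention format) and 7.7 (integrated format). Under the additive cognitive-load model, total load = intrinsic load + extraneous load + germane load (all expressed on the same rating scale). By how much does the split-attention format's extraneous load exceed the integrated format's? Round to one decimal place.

Intrinsic and germane load are equal across formats, so the difference in total load equals the difference in extraneous load.
Extraneous-load difference = 9.3 − 7.7 = 1.6.

1.6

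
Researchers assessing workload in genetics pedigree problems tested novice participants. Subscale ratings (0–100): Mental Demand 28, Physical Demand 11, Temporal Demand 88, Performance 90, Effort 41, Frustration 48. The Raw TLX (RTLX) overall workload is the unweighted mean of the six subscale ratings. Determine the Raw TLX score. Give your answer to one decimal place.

Sum of ratings = 28 + 11 + 88 + 90 + 41 + 48 = 306.
RTLX = 306 / 6 = 51.0000 ≈ 51.0.

51.0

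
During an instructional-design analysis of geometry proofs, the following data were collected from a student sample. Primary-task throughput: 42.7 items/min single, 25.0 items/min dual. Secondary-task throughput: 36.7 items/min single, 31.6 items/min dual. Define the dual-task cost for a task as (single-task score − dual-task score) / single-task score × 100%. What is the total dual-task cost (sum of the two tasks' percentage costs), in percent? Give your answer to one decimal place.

55.3

Primary cost = (42.7 − 25.0) / 42.7 × 100% = 41.4520%.
Secondary cost = (36.7 − 31.6) / 36.7 × 100% = 13.8965%.
Total = 41.4520% + 13.8965% = 55.3485% ≈ 55.3%.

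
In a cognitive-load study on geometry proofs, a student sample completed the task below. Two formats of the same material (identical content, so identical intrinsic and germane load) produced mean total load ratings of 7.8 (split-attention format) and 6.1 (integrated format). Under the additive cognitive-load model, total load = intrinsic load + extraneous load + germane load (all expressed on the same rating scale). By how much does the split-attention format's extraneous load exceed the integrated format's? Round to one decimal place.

1.7

Intrinsic and germane load are equal across formats, so the difference in total load equals the difference in extraneous load.
Extraneous-load difference = 7.8 − 6.1 = 1.7.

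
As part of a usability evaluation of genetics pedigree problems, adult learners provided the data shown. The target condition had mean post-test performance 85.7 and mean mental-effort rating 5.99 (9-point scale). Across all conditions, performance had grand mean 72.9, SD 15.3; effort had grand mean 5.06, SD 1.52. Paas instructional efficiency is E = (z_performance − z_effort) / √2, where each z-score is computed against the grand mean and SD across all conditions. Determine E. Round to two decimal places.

z_performance = (85.7 − 72.9) / 15.3 = 12.8000 / 15.3 = 0.8366.
z_effort = (5.99 − 5.06) / 1.52 = 0.9300 / 1.52 = 0.6118.
z_P − z_E = 0.8366 − 0.6118 = 0.2248.
E = 0.2248 / √2 = 0.2248 / 1.41421 = 0.1590 ≈ 0.16.

0.16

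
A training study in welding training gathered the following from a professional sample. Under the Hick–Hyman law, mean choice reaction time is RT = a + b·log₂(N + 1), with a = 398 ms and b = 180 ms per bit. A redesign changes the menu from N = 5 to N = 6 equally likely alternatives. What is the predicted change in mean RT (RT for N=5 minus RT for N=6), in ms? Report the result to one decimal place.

-40.0

RT(5) = 398 + 180·log₂(6) = 398 + 180·2.5850 = 863.3000 ms.
RT(6) = 398 + 180·log₂(7) = 398 + 180·2.8074 = 903.3320 ms.
Difference = 863.3000 − 903.3320 = -40.0320 ≈ -40.0 ms.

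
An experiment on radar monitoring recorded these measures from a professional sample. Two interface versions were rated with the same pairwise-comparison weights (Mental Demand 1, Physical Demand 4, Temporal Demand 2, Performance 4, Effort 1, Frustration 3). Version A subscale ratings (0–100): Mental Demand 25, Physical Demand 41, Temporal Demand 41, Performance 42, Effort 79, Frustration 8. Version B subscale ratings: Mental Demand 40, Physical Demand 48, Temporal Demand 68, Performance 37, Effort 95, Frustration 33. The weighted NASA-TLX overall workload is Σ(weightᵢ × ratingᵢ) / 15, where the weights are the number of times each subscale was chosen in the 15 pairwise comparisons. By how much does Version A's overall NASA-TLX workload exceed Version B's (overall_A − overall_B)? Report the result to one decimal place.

Version A weighted sum = 1·25 + 4·41 + 2·41 + 4·42 + 1·79 + 3·8 = 25 + 164 + 82 + 168 + 79 + 24 = 542; overall_A = 542/15 = 36.1333.
Version B weighted sum = 1·40 + 4·48 + 2·68 + 4·37 + 1·95 + 3·33 = 40 + 192 + 136 + 148 + 95 + 99 = 710; overall_B = 710/15 = 47.3333.
Difference = 36.1333 − 47.3333 = -11.2000 ≈ -11.2.

-11.2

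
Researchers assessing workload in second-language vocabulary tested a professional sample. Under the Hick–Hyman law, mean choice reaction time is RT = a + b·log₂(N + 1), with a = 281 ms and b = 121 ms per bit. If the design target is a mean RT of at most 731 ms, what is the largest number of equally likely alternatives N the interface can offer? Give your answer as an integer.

Set 281 + 121·log₂(N + 1) ≤ 731.
log₂(N + 1) ≤ (731 − 281) / 121 = 3.7190.
N + 1 ≤ 2^3.7190 = 13.1683.
N ≤ 12.1683, so the largest integer N is 12.

12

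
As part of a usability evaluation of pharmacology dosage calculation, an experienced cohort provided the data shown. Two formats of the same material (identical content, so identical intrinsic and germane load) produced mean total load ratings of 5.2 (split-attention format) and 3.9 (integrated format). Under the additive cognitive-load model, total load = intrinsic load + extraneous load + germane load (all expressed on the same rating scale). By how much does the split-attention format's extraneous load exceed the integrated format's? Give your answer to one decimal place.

1.3

Intrinsic and germane load are equal across formats, so the difference in total load equals the difference in extraneous load.
Extraneous-load difference = 5.2 − 3.9 = 1.3.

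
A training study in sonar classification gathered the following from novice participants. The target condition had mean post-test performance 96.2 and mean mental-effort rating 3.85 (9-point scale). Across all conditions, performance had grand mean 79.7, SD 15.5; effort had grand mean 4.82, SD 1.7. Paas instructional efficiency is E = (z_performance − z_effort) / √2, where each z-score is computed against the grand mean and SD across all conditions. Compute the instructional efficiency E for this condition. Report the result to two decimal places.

1.16

z_performance = (96.2 − 79.7) / 15.5 = 16.5000 / 15.5 = 1.0645.
z_effort = (3.85 − 4.82) / 1.7 = -0.9700 / 1.7 = -0.5706.
z_P − z_E = 1.0645 − (-0.5706) = 1.6351.
E = 1.6351 / √2 = 1.6351 / 1.41421 = 1.1562 ≈ 1.16.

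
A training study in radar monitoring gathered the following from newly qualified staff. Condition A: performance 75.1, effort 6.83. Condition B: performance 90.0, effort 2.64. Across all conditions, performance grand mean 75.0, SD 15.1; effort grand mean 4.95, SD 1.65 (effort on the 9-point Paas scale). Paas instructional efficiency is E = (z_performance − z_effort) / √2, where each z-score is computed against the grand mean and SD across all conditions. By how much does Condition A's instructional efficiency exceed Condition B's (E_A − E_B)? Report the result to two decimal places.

-2.49

Condition A: z_P = (75.1 − 75.0)/15.1 = 0.0066; z_E = (6.83 − 4.95)/1.65 = 1.1394; E_A = (0.0066 − 1.1394)/√2 = -0.8010.
Condition B: z_P = (90.0 − 75.0)/15.1 = 0.9934; z_E = (2.64 − 4.95)/1.65 = -1.4000; E_B = (0.9934 − (-1.4000))/√2 = 1.6924.
E_A − E_B = -0.8010 − 1.6924 = -2.4934 ≈ -2.49.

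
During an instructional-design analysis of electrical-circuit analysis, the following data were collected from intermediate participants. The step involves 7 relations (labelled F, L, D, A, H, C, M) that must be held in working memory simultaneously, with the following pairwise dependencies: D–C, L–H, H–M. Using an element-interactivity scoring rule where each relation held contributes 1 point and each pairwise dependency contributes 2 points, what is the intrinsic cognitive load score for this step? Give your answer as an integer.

Count of relations held simultaneously: 7.
Count of pairwise dependencies listed: 3.
Element contribution: 7 × 1 = 7.
Interaction contribution: 3 × 2 = 6.
Intrinsic load = 7 + 6 = 13.

13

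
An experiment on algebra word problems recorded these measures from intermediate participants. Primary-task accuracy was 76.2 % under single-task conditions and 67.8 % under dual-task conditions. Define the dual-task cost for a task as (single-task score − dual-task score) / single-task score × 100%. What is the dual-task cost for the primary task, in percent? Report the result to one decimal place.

Cost = (76.2 − 67.8) / 76.2 × 100%
     = 8.4000 / 76.2 × 100% = 11.0236%.
≈ 11.0%.

11.0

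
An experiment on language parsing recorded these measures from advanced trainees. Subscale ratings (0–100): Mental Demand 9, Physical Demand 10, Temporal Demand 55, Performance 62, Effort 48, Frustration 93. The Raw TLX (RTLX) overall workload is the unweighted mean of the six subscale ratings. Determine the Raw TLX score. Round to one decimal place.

46.2

Sum of ratings = 9 + 10 + 55 + 62 + 48 + 93 = 277.
RTLX = 277 / 6 = 46.1667 ≈ 46.2.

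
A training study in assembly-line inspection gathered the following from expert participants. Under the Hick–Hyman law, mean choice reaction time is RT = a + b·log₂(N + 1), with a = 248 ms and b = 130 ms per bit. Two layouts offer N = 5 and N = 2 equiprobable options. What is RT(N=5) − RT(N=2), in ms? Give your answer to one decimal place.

RT(5) = 248 + 130·log₂(6) = 248 + 130·2.5850 = 584.0500 ms.
RT(2) = 248 + 130·log₂(3) = 248 + 130·1.5850 = 454.0500 ms.
Difference = 584.0500 − 454.0500 = 130.0000 ≈ 130.0 ms.

130.0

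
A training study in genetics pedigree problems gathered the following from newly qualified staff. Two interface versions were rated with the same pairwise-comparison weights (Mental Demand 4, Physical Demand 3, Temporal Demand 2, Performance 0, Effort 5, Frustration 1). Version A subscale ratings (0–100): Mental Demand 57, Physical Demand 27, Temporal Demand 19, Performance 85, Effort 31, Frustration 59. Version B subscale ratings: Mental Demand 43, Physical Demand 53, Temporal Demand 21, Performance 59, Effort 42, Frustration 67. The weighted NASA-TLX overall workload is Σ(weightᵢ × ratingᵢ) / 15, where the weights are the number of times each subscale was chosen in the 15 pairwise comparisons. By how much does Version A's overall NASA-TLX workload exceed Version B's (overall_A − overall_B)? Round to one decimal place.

Version A weighted sum = 4·57 + 3·27 + 2·19 + 0·85 + 5·31 + 1·59 = 228 + 81 + 38 + 0 + 155 + 59 = 561; overall_A = 561/15 = 37.4000.
Version B weighted sum = 4·43 + 3·53 + 2·21 + 0·59 + 5·42 + 1·67 = 172 + 159 + 42 + 0 + 210 + 67 = 650; overall_B = 650/15 = 43.3333.
Difference = 37.4000 − 43.3333 = -5.9333 ≈ -5.9.

-5.9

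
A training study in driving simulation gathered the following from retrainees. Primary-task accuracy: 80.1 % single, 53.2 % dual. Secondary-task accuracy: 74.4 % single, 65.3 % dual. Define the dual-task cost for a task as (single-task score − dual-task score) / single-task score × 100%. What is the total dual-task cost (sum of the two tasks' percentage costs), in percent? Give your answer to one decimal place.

Primary cost = (80.1 − 53.2) / 80.1 × 100% = 33.5830%.
Secondary cost = (74.4 − 65.3) / 74.4 × 100% = 12.2312%.
Total = 33.5830% + 12.2312% = 45.8142% ≈ 45.8%.

45.8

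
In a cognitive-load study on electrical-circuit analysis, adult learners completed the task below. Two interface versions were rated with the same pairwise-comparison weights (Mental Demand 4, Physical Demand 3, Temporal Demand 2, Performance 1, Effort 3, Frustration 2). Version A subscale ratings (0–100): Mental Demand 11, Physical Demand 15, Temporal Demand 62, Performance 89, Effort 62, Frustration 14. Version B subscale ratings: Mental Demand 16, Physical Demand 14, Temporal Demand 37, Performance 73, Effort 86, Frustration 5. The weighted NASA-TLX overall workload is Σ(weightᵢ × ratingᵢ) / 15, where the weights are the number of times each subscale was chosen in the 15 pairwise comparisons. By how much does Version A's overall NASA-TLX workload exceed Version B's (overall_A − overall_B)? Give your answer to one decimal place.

Version A weighted sum = 4·11 + 3·15 + 2·62 + 1·89 + 3·62 + 2·14 = 44 + 45 + 124 + 89 + 186 + 28 = 516; overall_A = 516/15 = 34.4000.
Version B weighted sum = 4·16 + 3·14 + 2·37 + 1·73 + 3·86 + 2·5 = 64 + 42 + 74 + 73 + 258 + 10 = 521; overall_B = 521/15 = 34.7333.
Difference = 34.4000 − 34.7333 = -0.3333 ≈ -0.3.

-0.3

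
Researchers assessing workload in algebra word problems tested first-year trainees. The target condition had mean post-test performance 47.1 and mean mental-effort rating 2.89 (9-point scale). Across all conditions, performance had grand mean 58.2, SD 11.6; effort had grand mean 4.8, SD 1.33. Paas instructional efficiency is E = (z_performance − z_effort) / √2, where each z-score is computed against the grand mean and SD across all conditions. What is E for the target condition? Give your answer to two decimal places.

0.34

z_performance = (47.1 − 58.2) / 11.6 = -11.1000 / 11.6 = -0.9569.
z_effort = (2.89 − 4.8) / 1.33 = -1.9100 / 1.33 = -1.4361.
z_P − z_E = -0.9569 − (-1.4361) = 0.4792.
E = 0.4792 / √2 = 0.4792 / 1.41421 = 0.3388 ≈ 0.34.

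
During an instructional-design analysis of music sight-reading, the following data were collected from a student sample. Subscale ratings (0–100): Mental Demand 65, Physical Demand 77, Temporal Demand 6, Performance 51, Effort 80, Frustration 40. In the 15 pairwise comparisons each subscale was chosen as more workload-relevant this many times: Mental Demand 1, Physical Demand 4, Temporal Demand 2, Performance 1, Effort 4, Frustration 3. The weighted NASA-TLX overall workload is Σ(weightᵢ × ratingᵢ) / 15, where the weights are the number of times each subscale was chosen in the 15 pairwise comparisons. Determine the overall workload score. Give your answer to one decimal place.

58.4

The tallies are the weights (they sum to 15).
Weighted sum = 1·65 + 4·77 + 2·6 + 1·51 + 4·80 + 3·40
            = 65 + 308 + 12 + 51 + 320 + 120 = 876.
Overall workload = 876 / 15 = 58.4000 ≈ 58.4.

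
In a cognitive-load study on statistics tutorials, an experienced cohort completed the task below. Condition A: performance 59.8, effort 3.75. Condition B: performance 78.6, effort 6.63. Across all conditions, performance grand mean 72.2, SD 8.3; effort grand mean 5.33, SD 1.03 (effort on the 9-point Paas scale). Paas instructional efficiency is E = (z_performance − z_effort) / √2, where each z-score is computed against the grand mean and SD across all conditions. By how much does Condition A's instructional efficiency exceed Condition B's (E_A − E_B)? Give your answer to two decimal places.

Condition A: z_P = (59.8 − 72.2)/8.3 = -1.4940; z_E = (3.75 − 5.33)/1.03 = -1.5340; E_A = (-1.4940 − (-1.5340))/√2 = 0.0283.
Condition B: z_P = (78.6 − 72.2)/8.3 = 0.7711; z_E = (6.63 − 5.33)/1.03 = 1.2621; E_B = (0.7711 − 1.2621)/√2 = -0.3472.
E_A − E_B = 0.0283 − (-0.3472) = 0.3755 ≈ 0.38.

0.38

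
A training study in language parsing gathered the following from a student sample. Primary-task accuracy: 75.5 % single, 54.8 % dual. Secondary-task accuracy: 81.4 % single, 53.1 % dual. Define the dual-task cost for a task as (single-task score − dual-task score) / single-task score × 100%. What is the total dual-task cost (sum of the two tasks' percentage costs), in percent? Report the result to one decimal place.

62.2

Primary cost = (75.5 − 54.8) / 75.5 × 100% = 27.4172%.
Secondary cost = (81.4 − 53.1) / 81.4 × 100% = 34.7666%.
Total = 27.4172% + 34.7666% = 62.1838% ≈ 62.2%.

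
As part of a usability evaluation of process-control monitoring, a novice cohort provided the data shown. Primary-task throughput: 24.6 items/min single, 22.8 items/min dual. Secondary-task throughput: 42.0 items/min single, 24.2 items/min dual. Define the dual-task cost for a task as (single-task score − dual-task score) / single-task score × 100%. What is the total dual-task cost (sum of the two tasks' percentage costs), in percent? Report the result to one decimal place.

49.7

Primary cost = (24.6 − 22.8) / 24.6 × 100% = 7.3171%.
Secondary cost = (42.0 − 24.2) / 42.0 × 100% = 42.3810%.
Total = 7.3171% + 42.3810% = 49.6981% ≈ 49.7%.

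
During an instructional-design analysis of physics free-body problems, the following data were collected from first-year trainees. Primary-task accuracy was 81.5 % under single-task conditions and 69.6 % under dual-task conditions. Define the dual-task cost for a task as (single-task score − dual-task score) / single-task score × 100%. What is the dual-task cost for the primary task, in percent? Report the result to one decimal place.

14.6

Cost = (81.5 − 69.6) / 81.5 × 100%
     = 11.9000 / 81.5 × 100% = 14.6012%.
≈ 14.6%.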